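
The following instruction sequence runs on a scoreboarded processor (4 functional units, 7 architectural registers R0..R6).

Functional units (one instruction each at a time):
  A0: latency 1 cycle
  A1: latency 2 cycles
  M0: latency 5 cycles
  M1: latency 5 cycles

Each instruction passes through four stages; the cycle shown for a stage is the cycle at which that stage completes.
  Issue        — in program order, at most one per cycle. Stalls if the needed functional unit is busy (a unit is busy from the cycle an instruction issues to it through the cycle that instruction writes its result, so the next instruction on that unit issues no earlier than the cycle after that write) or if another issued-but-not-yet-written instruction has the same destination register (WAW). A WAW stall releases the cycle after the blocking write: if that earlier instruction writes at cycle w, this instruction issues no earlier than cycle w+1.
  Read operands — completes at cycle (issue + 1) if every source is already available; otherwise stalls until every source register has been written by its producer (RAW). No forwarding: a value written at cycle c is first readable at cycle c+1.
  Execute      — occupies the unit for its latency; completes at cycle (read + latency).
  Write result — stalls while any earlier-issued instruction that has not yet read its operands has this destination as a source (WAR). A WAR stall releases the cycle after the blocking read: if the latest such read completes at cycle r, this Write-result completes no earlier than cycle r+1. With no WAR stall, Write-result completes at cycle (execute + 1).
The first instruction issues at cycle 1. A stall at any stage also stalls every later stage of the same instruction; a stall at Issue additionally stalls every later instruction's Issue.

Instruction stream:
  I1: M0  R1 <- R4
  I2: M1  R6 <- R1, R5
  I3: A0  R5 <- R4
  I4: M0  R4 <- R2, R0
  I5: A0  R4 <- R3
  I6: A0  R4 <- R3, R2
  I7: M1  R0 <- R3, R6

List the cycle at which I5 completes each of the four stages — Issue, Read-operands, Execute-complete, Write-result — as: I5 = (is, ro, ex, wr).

I1: IS=1 RO=2 EX=7 WR=8
I2: IS=2 RO=9 EX=14 WR=15  [RAW R1: wait I1 write@8]
I3: IS=3 RO=4 EX=5 WR=10  [WAR R5: wait I2 read@9]
I4: IS=9 RO=10 EX=15 WR=16  [struct: M0 busy until I1 writes@8]
I5: IS=17 RO=18 EX=19 WR=20  [WAW R4: wait I4 write@16]
I6: IS=21 RO=22 EX=23 WR=24  [struct: A0 busy until I5 writes@20]
I7: IS=22 RO=23 EX=28 WR=29

I5 = (17, 18, 19, 20)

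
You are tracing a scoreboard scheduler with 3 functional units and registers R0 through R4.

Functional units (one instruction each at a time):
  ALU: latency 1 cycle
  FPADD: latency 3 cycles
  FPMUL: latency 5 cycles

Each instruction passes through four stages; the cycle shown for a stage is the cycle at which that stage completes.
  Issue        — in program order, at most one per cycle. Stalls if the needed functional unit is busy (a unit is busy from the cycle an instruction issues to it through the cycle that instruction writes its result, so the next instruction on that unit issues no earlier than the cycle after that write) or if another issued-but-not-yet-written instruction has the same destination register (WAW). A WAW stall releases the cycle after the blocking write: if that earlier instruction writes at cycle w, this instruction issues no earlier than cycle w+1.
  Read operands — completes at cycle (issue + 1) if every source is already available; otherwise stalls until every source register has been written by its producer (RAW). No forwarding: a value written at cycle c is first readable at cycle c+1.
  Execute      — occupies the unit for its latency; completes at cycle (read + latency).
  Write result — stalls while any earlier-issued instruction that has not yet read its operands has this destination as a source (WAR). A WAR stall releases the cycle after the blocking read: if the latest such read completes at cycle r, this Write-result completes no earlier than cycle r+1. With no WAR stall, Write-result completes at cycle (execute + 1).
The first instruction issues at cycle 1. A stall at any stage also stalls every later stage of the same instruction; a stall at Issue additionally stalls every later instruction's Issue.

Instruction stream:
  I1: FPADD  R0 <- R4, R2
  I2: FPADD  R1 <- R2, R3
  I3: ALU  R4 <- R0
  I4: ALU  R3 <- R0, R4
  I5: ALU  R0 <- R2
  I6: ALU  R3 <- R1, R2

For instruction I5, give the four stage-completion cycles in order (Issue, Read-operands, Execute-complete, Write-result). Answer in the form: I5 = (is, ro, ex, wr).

I1 -> (1, 2, 5, 6)
I2 -> (7, 8, 11, 12)  // struct: FPADD busy until I1 writes@6
I3 -> (8, 9, 10, 11)
I4 -> (12, 13, 14, 15)  // struct: ALU busy until I3 writes@11
I5 -> (16, 17, 18, 19)  // struct: ALU busy until I4 writes@15
I6 -> (20, 21, 22, 23)  // struct: ALU busy until I5 writes@19

I5 = (16, 17, 18, 19)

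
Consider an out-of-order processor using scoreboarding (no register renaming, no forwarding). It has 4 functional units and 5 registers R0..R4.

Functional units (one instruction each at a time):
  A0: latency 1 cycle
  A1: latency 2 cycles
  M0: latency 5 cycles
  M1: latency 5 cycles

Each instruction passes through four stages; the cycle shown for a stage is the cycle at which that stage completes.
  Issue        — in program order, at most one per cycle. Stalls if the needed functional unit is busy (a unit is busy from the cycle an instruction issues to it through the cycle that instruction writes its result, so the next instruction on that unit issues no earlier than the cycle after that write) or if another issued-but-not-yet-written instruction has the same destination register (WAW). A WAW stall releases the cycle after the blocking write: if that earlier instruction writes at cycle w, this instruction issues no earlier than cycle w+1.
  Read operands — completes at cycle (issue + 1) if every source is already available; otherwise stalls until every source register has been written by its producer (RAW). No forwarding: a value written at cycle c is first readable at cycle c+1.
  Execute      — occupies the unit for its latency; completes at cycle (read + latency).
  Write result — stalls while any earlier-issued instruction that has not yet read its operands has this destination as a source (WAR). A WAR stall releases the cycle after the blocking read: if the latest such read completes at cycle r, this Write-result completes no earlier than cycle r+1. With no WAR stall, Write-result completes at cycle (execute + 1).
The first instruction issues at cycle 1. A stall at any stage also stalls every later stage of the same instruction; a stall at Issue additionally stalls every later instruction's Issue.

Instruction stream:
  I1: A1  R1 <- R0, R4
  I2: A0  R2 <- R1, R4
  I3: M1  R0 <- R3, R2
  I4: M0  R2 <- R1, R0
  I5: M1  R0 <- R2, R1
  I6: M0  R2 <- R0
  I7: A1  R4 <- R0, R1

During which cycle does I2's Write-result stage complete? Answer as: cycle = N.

cycle 1: issue I1 (A1)
cycle 2: I1 read-ops · issue I2 (A0)
cycle 3: issue I3 (M1)
cycle 4: I1 finished on A1
cycle 5: I1→R1
cycle 6: I2 read-ops
cycle 7: I2 finished on A0
cycle 8: I2→R2
cycle 9: I3 read-ops · issue I4 (M0)
cycle 14: I3 finished on M1
cycle 15: I3→R0
cycle 16: I4 read-ops · issue I5 (M1)
cycle 21: I4 finished on M0
cycle 22: I4→R2
cycle 23: I5 read-ops · issue I6 (M0)
cycle 24: issue I7 (A1)
cycle 28: I5 finished on M1
cycle 29: I5→R0
cycle 30: I6 read-ops · I7 read-ops
cycle 32: I7 finished on A1
cycle 33: I7→R4
cycle 35: I6 finished on M0
cycle 36: I6→R2

cycle = 8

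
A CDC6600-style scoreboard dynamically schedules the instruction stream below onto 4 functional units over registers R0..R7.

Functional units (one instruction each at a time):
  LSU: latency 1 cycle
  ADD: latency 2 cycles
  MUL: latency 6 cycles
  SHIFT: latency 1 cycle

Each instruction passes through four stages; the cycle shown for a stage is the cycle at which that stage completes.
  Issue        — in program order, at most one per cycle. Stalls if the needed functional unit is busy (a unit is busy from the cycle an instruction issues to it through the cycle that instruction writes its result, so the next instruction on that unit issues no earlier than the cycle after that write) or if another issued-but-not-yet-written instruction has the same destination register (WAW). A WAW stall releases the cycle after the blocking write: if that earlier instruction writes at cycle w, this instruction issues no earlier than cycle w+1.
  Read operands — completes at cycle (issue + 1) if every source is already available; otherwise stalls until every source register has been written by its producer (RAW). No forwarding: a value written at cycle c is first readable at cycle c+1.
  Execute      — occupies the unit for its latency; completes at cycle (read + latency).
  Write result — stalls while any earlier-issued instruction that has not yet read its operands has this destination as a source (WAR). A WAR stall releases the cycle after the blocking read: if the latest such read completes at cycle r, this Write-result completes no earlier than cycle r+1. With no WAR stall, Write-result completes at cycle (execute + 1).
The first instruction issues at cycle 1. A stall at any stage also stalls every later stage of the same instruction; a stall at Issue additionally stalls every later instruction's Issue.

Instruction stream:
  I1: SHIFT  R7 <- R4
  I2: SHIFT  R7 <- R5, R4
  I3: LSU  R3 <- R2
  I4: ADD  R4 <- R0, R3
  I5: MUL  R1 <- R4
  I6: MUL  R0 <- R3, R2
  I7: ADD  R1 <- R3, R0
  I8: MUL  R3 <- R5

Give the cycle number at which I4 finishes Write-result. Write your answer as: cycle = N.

cycle = 13

I1: IS=1 RO=2 EX=3 WR=4
I2: IS=5 RO=6 EX=7 WR=8  [struct: SHIFT busy until I1 writes@4]
I3: IS=6 RO=7 EX=8 WR=9
I4: IS=7 RO=10 EX=12 WR=13  [RAW R3: wait I3 write@9]
I5: IS=8 RO=14 EX=20 WR=21  [RAW R4: wait I4 write@13]
I6: IS=22 RO=23 EX=29 WR=30  [struct: MUL busy until I5 writes@21]
I7: IS=23 RO=31 EX=33 WR=34  [RAW R0: wait I6 write@30]
I8: IS=31 RO=32 EX=38 WR=39  [struct: MUL busy until I6 writes@30]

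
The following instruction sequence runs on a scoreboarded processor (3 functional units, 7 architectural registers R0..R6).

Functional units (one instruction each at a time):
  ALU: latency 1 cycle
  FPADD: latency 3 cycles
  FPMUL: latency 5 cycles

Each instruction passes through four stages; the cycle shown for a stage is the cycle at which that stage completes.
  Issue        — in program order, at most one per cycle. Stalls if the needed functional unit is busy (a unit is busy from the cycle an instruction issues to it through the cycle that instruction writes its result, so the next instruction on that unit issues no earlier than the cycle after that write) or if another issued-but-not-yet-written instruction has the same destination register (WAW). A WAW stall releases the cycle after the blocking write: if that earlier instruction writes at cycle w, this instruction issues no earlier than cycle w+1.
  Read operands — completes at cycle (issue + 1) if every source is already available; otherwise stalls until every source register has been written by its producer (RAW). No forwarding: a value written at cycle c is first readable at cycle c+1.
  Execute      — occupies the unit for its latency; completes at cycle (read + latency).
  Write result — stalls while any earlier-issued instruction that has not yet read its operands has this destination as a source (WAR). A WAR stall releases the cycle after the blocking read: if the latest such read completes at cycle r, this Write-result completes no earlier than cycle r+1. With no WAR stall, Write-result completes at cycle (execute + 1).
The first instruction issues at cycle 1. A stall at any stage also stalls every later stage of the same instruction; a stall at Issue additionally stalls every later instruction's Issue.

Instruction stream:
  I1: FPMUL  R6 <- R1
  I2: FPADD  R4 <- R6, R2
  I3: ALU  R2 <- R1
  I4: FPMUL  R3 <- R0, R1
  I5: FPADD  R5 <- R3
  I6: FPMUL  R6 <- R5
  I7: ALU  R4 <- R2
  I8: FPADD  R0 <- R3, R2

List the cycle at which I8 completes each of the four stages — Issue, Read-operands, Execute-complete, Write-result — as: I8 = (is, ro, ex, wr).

[1] I1 dispatched to FPMUL
[2] I1 operands ready, I2 dispatched to FPADD
[3] I3 dispatched to ALU
[4] I3 operands ready
[5] I3 complete
[7] I1 complete
[8] R6←I1
[9] I2 operands ready, I4 dispatched to FPMUL
[10] R2←I3, I4 operands ready
[12] I2 complete
[13] R4←I2
[14] I5 dispatched to FPADD
[15] I4 complete
[16] R3←I4
[17] I5 operands ready, I6 dispatched to FPMUL
[18] I7 dispatched to ALU
[19] I7 operands ready
[20] I5 complete, I7 complete
[21] R5←I5, R4←I7
[22] I6 operands ready, I8 dispatched to FPADD
[23] I8 operands ready
[26] I8 complete
[27] I6 complete, R0←I8
[28] R6←I6

I8 = (22, 23, 26, 27)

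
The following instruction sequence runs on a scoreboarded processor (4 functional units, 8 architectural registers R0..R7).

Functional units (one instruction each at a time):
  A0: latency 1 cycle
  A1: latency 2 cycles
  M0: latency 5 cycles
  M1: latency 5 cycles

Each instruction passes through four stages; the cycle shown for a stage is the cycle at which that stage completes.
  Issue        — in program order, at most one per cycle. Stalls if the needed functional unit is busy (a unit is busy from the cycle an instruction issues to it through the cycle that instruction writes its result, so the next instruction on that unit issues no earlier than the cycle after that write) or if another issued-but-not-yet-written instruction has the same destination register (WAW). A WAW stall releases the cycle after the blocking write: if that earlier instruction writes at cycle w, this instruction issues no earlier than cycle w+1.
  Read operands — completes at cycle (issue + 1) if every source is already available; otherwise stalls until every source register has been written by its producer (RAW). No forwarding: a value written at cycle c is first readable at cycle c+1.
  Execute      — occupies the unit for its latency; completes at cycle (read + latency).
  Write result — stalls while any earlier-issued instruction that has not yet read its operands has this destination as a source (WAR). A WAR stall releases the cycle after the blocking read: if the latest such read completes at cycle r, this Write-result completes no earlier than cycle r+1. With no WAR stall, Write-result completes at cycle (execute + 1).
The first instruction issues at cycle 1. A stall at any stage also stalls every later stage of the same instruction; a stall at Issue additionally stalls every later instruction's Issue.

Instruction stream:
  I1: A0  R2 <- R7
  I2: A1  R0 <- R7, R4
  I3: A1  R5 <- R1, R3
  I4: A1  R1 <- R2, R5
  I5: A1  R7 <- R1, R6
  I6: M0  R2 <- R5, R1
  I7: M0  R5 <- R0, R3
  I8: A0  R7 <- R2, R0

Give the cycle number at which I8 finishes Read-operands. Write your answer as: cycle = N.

cycle 1: I1 dispatched to A0
cycle 2: I1 operands ready, I2 dispatched to A1
cycle 3: I1 complete, I2 operands ready
cycle 4: R2←I1
cycle 5: I2 complete
cycle 6: R0←I2
cycle 7: I3 dispatched to A1
cycle 8: I3 operands ready
cycle 10: I3 complete
cycle 11: R5←I3
cycle 12: I4 dispatched to A1
cycle 13: I4 operands ready
cycle 15: I4 complete
cycle 16: R1←I4
cycle 17: I5 dispatched to A1
cycle 18: I5 operands ready, I6 dispatched to M0
cycle 19: I6 operands ready
cycle 20: I5 complete
cycle 21: R7←I5
cycle 24: I6 complete
cycle 25: R2←I6
cycle 26: I7 dispatched to M0
cycle 27: I7 operands ready, I8 dispatched to A0
cycle 28: I8 operands ready
cycle 29: I8 complete
cycle 30: R7←I8
cycle 32: I7 complete
cycle 33: R5←I7

cycle = 28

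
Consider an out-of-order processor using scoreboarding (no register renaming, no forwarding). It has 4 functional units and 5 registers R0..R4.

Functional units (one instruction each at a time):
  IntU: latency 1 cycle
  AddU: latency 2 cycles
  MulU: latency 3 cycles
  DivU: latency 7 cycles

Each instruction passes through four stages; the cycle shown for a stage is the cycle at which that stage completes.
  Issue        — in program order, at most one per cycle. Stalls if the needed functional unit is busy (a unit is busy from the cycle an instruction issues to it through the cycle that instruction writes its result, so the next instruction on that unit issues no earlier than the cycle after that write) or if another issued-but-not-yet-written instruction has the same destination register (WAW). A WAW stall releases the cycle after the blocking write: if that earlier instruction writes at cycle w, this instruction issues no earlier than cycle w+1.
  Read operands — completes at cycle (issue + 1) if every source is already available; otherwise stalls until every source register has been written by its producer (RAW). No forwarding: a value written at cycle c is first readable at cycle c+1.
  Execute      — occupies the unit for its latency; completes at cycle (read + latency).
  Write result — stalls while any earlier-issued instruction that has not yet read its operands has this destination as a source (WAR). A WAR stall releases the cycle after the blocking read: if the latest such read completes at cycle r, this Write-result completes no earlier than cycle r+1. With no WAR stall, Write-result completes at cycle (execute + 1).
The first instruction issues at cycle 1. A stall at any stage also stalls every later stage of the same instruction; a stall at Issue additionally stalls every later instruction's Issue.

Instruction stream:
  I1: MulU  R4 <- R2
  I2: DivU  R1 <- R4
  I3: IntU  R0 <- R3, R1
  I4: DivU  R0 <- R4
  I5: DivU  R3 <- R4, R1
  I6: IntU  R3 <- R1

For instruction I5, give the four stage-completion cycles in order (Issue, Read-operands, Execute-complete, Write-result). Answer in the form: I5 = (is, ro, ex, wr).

I5 = (29, 30, 37, 38)

t=1  I1→MulU
t=2  I1 RO · I2→DivU
t=3  I3→IntU
t=5  I1 EX
t=6  I1 WR R4
t=7  I2 RO
t=14  I2 EX
t=15  I2 WR R1
t=16  I3 RO
t=17  I3 EX
t=18  I3 WR R0
t=19  I4→DivU
t=20  I4 RO
t=27  I4 EX
t=28  I4 WR R0
t=29  I5→DivU
t=30  I5 RO
t=37  I5 EX
t=38  I5 WR R3
t=39  I6→IntU
t=40  I6 RO
t=41  I6 EX
t=42  I6 WR R3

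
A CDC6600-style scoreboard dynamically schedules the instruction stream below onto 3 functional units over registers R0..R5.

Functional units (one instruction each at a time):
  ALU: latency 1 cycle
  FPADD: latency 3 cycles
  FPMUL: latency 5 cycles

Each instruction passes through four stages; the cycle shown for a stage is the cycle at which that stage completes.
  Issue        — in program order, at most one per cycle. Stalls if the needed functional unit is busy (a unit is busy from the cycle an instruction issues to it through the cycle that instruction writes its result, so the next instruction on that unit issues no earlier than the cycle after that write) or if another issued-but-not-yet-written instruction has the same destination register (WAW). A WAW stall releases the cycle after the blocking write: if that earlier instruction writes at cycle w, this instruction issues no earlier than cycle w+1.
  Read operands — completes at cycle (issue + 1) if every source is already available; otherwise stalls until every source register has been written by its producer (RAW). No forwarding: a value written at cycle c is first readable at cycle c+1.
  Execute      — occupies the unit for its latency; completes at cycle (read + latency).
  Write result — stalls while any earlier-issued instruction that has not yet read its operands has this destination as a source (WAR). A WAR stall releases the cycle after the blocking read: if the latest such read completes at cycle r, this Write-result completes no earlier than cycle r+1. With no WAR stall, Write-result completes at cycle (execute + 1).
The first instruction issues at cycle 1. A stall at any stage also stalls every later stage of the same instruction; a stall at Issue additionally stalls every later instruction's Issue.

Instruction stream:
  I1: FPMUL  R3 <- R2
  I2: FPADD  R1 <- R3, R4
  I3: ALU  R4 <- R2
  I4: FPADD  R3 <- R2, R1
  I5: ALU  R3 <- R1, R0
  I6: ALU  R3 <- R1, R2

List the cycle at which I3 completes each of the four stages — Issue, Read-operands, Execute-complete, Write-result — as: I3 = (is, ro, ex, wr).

I3 = (3, 4, 5, 10)

[I1] 1/2/7/8
[I2] 2/9/12/13  (RAW R3: wait I1 write@8)
[I3] 3/4/5/10  (WAR R4: wait I2 read@9)
[I4] 14/15/18/19  (struct: FPADD busy until I2 writes@13)
[I5] 20/21/22/23  (WAW R3: wait I4 write@19)
[I6] 24/25/26/27  (struct: ALU busy until I5 writes@23)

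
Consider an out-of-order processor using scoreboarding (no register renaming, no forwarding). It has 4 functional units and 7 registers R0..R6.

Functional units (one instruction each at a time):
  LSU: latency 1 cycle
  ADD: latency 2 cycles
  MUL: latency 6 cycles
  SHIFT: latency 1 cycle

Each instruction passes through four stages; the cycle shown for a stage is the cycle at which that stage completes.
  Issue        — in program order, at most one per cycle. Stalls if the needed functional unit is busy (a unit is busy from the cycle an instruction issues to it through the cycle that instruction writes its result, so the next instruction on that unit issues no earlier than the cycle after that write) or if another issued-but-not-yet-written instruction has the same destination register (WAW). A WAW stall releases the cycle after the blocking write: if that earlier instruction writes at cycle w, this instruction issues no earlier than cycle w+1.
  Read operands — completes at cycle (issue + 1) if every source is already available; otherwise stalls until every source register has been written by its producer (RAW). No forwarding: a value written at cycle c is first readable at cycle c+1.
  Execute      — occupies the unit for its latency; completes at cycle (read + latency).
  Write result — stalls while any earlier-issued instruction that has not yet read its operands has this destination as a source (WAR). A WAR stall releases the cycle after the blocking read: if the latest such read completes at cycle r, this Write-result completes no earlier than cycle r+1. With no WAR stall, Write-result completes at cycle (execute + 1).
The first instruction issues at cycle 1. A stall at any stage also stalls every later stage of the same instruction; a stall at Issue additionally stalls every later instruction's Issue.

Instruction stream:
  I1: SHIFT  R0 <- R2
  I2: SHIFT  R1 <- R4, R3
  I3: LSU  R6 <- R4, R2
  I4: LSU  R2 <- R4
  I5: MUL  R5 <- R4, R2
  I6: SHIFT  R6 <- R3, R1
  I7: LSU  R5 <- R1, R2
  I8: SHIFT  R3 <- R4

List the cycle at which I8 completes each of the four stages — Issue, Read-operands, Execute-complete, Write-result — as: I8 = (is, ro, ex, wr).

I1 -> (1, 2, 3, 4)
I2 -> (5, 6, 7, 8)  // struct: SHIFT busy until I1 writes@4
I3 -> (6, 7, 8, 9)
I4 -> (10, 11, 12, 13)  // struct: LSU busy until I3 writes@9
I5 -> (11, 14, 20, 21)  // RAW R2: wait I4 write@13
I6 -> (12, 13, 14, 15)
I7 -> (22, 23, 24, 25)  // WAW R5: wait I5 write@21
I8 -> (23, 24, 25, 26)

I8 = (23, 24, 25, 26)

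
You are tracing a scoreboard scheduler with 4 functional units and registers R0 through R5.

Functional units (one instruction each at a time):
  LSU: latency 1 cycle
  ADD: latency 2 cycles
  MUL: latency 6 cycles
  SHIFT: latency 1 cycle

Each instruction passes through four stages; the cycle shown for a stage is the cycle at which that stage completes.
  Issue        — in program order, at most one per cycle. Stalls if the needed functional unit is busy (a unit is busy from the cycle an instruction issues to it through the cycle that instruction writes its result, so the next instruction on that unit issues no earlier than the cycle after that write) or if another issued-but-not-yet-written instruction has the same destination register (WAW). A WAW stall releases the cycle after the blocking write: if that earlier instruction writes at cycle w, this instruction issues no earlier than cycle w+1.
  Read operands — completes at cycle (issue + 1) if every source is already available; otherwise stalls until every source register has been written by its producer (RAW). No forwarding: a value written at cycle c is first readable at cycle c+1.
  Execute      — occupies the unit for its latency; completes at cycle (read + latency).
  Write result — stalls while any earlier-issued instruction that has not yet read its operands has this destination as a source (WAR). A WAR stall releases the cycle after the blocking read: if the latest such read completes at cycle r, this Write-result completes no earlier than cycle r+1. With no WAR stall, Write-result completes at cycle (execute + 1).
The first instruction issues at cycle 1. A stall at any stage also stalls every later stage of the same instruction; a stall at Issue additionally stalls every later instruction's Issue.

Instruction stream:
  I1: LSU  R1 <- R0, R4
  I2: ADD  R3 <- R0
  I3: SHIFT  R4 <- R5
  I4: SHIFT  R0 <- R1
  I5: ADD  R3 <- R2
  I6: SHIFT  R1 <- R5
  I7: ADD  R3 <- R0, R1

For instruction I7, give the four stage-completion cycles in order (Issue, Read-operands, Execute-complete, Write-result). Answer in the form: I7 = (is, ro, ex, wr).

I7 = (13, 15, 17, 18)

I1: IS=1 RO=2 EX=3 WR=4
I2: IS=2 RO=3 EX=5 WR=6
I3: IS=3 RO=4 EX=5 WR=6
I4: IS=7 RO=8 EX=9 WR=10  [struct: SHIFT busy until I3 writes@6]
I5: IS=8 RO=9 EX=11 WR=12
I6: IS=11 RO=12 EX=13 WR=14  [struct: SHIFT busy until I4 writes@10]
I7: IS=13 RO=15 EX=17 WR=18  [struct: ADD busy until I5 writes@12; RAW R1: wait I6 write@14]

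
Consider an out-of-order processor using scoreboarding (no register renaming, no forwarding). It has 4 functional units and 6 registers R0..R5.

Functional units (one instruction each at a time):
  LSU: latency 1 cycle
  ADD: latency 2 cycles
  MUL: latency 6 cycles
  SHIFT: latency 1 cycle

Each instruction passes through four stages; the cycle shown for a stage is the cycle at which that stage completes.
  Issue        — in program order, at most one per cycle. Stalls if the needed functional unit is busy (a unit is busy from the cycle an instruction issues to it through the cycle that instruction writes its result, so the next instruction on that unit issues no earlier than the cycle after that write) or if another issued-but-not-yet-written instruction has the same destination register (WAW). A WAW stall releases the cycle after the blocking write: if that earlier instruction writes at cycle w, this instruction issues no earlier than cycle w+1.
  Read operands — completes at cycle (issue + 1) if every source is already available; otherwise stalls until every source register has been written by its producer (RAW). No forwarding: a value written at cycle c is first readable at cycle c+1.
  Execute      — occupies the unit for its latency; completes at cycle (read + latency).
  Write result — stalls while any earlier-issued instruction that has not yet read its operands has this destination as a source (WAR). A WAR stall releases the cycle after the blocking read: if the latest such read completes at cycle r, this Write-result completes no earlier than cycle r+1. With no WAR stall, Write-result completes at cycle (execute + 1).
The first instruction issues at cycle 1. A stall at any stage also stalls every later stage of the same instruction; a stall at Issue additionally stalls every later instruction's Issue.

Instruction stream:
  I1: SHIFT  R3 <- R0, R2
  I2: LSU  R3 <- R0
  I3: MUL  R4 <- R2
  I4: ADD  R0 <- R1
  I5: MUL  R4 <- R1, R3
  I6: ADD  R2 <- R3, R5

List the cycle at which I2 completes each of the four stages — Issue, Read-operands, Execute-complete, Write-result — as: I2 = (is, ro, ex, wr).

I2 = (5, 6, 7, 8)

cycle 1: issue I1 (SHIFT)
cycle 2: I1 read-ops
cycle 3: I1 finished on SHIFT
cycle 4: I1→R3
cycle 5: issue I2 (LSU)
cycle 6: I2 read-ops; issue I3 (MUL)
cycle 7: I2 finished on LSU; I3 read-ops; issue I4 (ADD)
cycle 8: I2→R3; I4 read-ops
cycle 10: I4 finished on ADD
cycle 11: I4→R0
cycle 13: I3 finished on MUL
cycle 14: I3→R4
cycle 15: issue I5 (MUL)
cycle 16: I5 read-ops; issue I6 (ADD)
cycle 17: I6 read-ops
cycle 19: I6 finished on ADD
cycle 20: I6→R2
cycle 22: I5 finished on MUL
cycle 23: I5→R4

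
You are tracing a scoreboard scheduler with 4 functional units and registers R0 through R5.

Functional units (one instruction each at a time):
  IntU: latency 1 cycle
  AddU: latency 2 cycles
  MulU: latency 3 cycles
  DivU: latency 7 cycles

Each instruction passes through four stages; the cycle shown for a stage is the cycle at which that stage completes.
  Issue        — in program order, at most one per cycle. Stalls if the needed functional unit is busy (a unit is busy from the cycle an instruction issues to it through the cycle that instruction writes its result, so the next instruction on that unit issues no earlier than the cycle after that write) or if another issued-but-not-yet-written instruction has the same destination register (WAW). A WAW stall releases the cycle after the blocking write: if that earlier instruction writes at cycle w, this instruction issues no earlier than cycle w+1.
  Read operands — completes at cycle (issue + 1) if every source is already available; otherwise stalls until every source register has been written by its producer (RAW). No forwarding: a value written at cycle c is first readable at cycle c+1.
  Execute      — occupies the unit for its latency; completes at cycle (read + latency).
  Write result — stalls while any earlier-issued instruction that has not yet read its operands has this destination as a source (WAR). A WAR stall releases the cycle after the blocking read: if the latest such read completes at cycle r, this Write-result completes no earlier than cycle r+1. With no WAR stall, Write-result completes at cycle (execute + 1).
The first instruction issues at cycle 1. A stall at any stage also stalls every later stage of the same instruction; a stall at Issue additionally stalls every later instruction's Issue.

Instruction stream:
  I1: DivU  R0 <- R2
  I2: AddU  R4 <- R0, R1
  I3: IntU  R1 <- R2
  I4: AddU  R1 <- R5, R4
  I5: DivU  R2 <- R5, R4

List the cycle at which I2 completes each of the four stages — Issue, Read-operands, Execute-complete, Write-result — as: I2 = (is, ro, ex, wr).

[I1] 1/2/9/10
[I2] 2/11/13/14  (RAW R0: wait I1 write@10)
[I3] 3/4/5/12  (WAR R1: wait I2 read@11)
[I4] 15/16/18/19  (struct: AddU busy until I2 writes@14)
[I5] 16/17/24/25

I2 = (2, 11, 13, 14)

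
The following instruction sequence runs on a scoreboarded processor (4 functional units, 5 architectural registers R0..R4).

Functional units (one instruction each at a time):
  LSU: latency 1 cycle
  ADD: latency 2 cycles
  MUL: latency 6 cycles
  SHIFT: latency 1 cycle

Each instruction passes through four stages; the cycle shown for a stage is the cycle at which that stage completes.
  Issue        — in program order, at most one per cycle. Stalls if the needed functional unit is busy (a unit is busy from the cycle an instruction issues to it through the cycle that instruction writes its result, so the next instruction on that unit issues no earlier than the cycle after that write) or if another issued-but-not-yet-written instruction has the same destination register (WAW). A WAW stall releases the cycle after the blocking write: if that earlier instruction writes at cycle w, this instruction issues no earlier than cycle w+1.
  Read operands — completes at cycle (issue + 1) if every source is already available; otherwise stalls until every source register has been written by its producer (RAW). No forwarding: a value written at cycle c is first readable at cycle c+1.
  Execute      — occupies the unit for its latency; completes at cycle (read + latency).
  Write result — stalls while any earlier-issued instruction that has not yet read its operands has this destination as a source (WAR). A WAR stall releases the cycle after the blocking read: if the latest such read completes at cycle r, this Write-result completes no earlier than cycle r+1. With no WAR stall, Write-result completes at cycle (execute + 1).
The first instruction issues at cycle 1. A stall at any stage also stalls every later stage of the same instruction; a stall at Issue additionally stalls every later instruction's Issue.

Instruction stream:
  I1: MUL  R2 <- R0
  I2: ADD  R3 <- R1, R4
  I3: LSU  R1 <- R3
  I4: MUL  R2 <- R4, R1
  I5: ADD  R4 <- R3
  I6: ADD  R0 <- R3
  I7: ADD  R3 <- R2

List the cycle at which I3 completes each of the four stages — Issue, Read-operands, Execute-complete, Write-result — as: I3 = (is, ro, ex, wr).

I3 = (3, 7, 8, 9)

c1: I1 issues→MUL
c2: I1 reads; I2 issues→ADD
c3: I2 reads; I3 issues→LSU
c5: I2 exec-done
c6: I2 writes R3
c7: I3 reads
c8: I1 exec-done; I3 exec-done
c9: I1 writes R2; I3 writes R1
c10: I4 issues→MUL
c11: I4 reads; I5 issues→ADD
c12: I5 reads
c14: I5 exec-done
c15: I5 writes R4
c16: I6 issues→ADD
c17: I4 exec-done; I6 reads
c18: I4 writes R2
c19: I6 exec-done
c20: I6 writes R0
c21: I7 issues→ADD
c22: I7 reads
c24: I7 exec-done
c25: I7 writes R3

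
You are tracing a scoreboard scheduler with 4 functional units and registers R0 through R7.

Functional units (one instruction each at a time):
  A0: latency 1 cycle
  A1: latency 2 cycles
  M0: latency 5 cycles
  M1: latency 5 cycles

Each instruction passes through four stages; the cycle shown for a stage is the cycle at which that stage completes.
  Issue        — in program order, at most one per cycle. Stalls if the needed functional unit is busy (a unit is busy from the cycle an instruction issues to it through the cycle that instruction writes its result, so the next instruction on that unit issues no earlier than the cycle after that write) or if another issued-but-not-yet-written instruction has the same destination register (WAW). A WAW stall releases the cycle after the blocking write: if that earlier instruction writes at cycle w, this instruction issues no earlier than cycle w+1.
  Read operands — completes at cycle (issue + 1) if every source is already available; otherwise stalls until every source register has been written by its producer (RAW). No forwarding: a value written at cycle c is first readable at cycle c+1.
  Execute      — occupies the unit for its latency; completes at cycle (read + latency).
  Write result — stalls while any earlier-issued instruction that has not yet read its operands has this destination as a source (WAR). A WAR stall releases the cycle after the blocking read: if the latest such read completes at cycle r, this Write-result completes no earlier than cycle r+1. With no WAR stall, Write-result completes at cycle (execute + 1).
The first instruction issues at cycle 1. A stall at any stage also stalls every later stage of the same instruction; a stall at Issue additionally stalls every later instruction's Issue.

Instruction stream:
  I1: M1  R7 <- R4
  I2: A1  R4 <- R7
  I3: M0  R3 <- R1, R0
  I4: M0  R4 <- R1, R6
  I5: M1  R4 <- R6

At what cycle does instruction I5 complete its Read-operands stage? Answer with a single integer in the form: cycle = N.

[I1] 1/2/7/8
[I2] 2/9/11/12  (RAW R7: wait I1 write@8)
[I3] 3/4/9/10
[I4] 13/14/19/20  (WAW R4: wait I2 write@12)
[I5] 21/22/27/28  (WAW R4: wait I4 write@20)

cycle = 22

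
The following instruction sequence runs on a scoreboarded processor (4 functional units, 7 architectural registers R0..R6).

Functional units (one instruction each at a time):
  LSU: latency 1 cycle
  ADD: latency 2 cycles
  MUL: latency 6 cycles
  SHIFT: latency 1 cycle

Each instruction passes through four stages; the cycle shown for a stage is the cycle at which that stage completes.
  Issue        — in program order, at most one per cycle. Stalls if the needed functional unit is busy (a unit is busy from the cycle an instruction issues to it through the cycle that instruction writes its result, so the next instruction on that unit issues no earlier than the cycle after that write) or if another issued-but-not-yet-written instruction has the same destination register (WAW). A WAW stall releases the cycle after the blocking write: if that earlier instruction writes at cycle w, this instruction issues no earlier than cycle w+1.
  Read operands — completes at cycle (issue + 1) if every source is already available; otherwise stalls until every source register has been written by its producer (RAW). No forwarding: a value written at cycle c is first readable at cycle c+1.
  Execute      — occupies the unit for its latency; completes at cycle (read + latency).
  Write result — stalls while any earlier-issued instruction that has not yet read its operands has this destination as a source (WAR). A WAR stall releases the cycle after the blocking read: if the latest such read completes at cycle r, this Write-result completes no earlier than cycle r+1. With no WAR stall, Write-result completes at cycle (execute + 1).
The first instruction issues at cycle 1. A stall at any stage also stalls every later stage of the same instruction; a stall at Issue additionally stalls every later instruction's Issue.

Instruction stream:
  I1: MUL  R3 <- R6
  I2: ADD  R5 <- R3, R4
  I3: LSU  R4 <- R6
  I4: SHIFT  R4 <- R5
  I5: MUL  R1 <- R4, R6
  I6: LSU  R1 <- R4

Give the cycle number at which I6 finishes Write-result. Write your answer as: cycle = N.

cycle 1: I1 issues→MUL
cycle 2: I1 reads; I2 issues→ADD
cycle 3: I3 issues→LSU
cycle 4: I3 reads
cycle 5: I3 exec-done
cycle 8: I1 exec-done
cycle 9: I1 writes R3
cycle 10: I2 reads
cycle 11: I3 writes R4
cycle 12: I2 exec-done; I4 issues→SHIFT
cycle 13: I2 writes R5; I5 issues→MUL
cycle 14: I4 reads
cycle 15: I4 exec-done
cycle 16: I4 writes R4
cycle 17: I5 reads
cycle 23: I5 exec-done
cycle 24: I5 writes R1
cycle 25: I6 issues→LSU
cycle 26: I6 reads
cycle 27: I6 exec-done
cycle 28: I6 writes R1

cycle = 28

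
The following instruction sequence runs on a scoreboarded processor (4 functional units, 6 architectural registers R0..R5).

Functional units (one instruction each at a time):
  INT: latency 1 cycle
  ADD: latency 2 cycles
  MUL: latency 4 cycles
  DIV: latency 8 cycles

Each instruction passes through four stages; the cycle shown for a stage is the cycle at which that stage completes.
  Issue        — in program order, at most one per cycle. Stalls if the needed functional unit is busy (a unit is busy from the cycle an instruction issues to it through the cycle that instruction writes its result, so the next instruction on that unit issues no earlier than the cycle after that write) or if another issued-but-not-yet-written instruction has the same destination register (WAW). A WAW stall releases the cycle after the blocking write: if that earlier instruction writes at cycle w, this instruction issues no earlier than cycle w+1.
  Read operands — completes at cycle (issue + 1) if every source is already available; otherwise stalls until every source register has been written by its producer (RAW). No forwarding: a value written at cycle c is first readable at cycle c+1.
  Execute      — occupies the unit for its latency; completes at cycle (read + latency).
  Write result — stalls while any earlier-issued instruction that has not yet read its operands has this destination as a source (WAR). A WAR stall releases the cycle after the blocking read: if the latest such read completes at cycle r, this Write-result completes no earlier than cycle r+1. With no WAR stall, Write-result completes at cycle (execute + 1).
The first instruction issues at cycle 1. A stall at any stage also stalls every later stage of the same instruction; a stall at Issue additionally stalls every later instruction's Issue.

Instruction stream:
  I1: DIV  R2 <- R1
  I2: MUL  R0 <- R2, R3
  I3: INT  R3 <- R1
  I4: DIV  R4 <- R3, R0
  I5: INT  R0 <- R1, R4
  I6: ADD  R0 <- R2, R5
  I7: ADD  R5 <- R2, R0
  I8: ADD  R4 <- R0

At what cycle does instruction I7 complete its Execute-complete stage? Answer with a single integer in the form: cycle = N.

I1: IS=1 RO=2 EX=10 WR=11
I2: IS=2 RO=12 EX=16 WR=17  [RAW R2: wait I1 write@11]
I3: IS=3 RO=4 EX=5 WR=13  [WAR R3: wait I2 read@12]
I4: IS=12 RO=18 EX=26 WR=27  [struct: DIV busy until I1 writes@11; RAW R0: wait I2 write@17]
I5: IS=18 RO=28 EX=29 WR=30  [WAW R0: wait I2 write@17; RAW R4: wait I4 write@27]
I6: IS=31 RO=32 EX=34 WR=35  [WAW R0: wait I5 write@30]
I7: IS=36 RO=37 EX=39 WR=40  [struct: ADD busy until I6 writes@35]
I8: IS=41 RO=42 EX=44 WR=45  [struct: ADD busy until I7 writes@40]

cycle = 39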